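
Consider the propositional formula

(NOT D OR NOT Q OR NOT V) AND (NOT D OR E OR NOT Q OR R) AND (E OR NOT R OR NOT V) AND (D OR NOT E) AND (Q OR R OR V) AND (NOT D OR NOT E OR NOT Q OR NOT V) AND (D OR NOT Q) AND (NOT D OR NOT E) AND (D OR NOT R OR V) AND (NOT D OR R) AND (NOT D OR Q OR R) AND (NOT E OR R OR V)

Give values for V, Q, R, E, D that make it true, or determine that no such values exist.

V: False, Q: True, R: True, E: False, D: True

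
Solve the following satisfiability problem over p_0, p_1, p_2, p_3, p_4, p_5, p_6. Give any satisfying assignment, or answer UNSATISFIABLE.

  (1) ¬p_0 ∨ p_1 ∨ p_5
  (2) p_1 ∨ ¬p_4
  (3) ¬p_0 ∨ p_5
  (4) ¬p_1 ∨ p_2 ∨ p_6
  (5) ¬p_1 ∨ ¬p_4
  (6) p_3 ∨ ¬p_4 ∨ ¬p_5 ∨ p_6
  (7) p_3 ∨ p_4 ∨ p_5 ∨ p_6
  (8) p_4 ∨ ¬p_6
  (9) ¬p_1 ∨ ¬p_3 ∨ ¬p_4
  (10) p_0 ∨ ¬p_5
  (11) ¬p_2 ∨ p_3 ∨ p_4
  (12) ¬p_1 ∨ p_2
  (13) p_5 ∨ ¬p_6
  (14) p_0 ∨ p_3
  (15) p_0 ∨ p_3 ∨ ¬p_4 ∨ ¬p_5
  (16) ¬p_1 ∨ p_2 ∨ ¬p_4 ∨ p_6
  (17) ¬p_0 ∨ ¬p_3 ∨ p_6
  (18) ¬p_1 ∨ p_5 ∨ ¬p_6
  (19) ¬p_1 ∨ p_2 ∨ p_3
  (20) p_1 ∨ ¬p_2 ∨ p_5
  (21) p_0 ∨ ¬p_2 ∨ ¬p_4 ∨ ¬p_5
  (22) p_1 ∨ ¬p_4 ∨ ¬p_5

p_0 = True; p_1 = False; p_2 = False; p_3 = False; p_4 = False; p_5 = True; p_6 = False

Set p_0 = True.
  then (¬p_0 ∨ p_5) forces p_5 = True.
Try p_1 = True:
  (¬p_1 ∨ ¬p_4) forces p_4 = False.
  (p_4 ∨ ¬p_6) forces p_6 = False.
  (¬p_1 ∨ p_2 ∨ p_6) forces p_2 = True.
  (¬p_2 ∨ p_3 ∨ p_4) forces p_3 = True.
  clause (¬p_0 ∨ ¬p_3 ∨ p_6) is falsified — backtrack.
So p_1 = False.
  then (p_1 ∨ ¬p_4) forces p_4 = False.
  then (p_4 ∨ ¬p_6) forces p_6 = False.
  then (¬p_0 ∨ ¬p_3 ∨ p_6) forces p_3 = False.
  then (¬p_2 ∨ p_3 ∨ p_4) forces p_2 = False.
All clauses satisfied.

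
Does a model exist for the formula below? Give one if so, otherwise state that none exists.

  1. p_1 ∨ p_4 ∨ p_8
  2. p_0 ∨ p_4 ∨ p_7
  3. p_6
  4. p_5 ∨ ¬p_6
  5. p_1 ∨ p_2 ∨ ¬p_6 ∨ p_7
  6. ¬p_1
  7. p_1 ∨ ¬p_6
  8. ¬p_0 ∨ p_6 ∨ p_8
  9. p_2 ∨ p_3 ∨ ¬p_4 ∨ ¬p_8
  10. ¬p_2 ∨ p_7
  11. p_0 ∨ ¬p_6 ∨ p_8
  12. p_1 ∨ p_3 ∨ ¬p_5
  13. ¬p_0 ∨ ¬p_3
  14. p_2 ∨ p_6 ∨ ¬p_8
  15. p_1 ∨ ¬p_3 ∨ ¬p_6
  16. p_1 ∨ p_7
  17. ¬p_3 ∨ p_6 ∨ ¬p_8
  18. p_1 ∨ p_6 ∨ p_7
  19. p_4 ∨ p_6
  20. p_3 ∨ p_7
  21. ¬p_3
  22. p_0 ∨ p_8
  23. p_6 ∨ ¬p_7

Case p_1 = True:
  Clause (¬p_1) is falsified — contradiction.
Case p_1 = False:
  (p_6) forces p_6 = True.
  Clause (p_1 ∨ ¬p_6) is falsified — contradiction.
Both cases fail, so the formula is unsatisfiable.

The formula is unsatisfiable.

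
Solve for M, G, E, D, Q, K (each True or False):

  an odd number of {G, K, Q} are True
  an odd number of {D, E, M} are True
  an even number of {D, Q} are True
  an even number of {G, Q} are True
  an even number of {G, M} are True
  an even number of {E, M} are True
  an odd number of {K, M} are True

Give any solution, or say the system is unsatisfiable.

UNSATISFIABLE

Adding constraints 1, 2, 3, 5, 6, 7 mod 2: every variable appears an even number of times on the left, so the left side is 0.
But the right sides sum to 1 (mod 2). 0 ≠ 1 — the system is inconsistent.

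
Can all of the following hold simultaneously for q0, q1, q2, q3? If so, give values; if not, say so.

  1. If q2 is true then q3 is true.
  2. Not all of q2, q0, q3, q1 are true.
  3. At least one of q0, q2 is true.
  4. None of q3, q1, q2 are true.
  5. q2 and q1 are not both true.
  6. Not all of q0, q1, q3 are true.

q0 = True, q1 = False, q2 = False, q3 = False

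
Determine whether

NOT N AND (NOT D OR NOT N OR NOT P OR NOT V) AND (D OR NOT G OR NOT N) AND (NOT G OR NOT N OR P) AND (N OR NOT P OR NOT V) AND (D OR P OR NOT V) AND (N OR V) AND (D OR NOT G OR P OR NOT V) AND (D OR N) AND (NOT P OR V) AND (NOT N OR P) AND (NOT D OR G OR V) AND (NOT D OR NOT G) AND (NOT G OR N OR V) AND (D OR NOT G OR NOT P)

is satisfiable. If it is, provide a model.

G=F, N=F, V=T, D=T, P=F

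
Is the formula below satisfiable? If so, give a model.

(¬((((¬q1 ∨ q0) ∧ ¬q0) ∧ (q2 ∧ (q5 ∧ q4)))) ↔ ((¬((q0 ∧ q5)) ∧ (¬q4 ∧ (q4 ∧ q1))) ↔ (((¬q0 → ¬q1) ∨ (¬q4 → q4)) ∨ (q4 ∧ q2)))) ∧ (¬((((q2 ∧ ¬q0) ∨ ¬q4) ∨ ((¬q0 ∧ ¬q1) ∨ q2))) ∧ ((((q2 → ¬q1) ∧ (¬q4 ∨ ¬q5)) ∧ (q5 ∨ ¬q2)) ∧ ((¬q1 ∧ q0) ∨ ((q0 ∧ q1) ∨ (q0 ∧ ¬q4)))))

Unsatisfiable — no assignment works.

Case q0 = True: the formula simplifies to (¬q5 ∧ (¬q4 ∧ (q4 ∧ q1))) ∧ (¬((¬q4 ∨ q2)) ∧ ((((q2 → ¬q1) ∧ (¬q4 ∨ ¬q5)) ∧ (q5 ∨ ¬q2)) ∧ (¬q1 ∨ (q1 ∨ ¬q4)))).
  q4 = True: the conjunct ¬q4 is False.
  q4 = False: the conjunct q4 is False.
Case q0 = False: the conjunct (¬q1 ∧ q0) ∨ ((q0 ∧ q1) ∨ (q0 ∧ ¬q4)) becomes (¬q1 ∧ False) ∨ (False ∨ False) = False.
Both cases fail — unsatisfiable.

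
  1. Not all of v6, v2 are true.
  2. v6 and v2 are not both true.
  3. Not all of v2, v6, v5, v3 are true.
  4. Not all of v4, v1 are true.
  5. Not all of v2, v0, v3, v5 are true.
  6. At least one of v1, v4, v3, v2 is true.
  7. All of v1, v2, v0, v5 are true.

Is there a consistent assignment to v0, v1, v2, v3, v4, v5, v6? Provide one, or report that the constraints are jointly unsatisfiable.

v0=T, v1=T, v2=T, v3=F, v4=F, v5=T, v6=F

  (1) {v6, v2}: 1/2 true — not all ✓
  (2) v6=F, v2=T — not both ✓
  (3) {v2, v6, v5, v3}: 2/4 true — not all ✓
  (4) {v4, v1}: 1/2 true — not all ✓
  (5) {v2, v0, v3, v5}: 3/4 true — not all ✓
  (6) {v1, v4, v3, v2}: 2 true — at least one ✓
  (7) {v1, v2, v0, v5}: all 4 true ✓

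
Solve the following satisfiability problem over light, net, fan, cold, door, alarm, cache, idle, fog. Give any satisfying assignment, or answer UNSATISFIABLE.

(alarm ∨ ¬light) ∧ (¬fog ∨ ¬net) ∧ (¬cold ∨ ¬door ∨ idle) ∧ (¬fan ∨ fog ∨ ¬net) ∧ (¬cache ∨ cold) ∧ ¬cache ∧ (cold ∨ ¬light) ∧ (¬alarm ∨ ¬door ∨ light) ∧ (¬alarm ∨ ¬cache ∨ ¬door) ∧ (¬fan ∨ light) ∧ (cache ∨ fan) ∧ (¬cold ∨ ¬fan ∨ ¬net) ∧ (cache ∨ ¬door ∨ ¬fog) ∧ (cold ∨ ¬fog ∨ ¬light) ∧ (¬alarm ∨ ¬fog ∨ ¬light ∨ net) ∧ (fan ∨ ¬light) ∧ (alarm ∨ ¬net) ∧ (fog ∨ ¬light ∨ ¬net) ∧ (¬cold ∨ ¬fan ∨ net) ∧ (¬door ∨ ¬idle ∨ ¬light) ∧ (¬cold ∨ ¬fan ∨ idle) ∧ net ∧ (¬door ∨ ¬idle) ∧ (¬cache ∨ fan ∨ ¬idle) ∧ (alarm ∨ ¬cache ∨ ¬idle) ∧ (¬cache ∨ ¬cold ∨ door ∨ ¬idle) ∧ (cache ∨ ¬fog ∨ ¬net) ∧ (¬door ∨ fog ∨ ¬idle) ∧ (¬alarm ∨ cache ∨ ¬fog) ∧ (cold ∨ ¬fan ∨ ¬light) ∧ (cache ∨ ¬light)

UNSATISFIABLE

Case cache = True:
  Clause (¬cache) is falsified — contradiction.
Case cache = False:
  (cache ∨ fan) forces fan = True.
  (¬fan ∨ light) forces light = True.
  Clause (cache ∨ ¬light) is falsified — contradiction.
Both cases fail, so the formula is unsatisfiable.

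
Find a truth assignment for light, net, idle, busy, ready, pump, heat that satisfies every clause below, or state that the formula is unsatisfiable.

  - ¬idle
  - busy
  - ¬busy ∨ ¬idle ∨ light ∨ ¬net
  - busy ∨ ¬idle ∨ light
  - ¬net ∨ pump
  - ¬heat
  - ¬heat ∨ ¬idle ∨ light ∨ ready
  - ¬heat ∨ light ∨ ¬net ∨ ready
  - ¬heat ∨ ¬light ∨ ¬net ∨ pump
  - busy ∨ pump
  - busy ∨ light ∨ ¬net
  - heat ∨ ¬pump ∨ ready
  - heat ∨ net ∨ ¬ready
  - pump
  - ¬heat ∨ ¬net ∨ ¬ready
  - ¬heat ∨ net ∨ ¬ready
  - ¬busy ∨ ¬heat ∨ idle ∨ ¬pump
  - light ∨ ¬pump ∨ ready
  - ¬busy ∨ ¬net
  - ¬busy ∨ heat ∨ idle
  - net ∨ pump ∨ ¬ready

No satisfying assignment exists.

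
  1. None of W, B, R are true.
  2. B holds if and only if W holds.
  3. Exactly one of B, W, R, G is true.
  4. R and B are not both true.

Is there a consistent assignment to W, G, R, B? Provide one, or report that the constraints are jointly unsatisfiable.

W = False; G = True; R = False; B = False

  (1) {W, B, R}: 0 true — none ✓
  (2) B=F, W=F — same ✓
  (3) {B, W, R, G}: 1 true — exactly one ✓
  (4) R=F, B=F — not both ✓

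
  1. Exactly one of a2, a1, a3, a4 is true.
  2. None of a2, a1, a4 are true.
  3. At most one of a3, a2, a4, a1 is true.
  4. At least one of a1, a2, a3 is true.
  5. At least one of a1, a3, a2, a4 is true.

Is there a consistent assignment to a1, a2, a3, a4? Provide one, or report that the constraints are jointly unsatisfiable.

a1=F, a2=F, a3=T, a4=F

  (1) {a2, a1, a3, a4}: 1 true — exactly one ✓
  (2) {a2, a1, a4}: 0 true — none ✓
  (3) {a3, a2, a4, a1}: 1 true — at most one ✓
  (4) {a1, a2, a3}: 1 true — at least one ✓
  (5) {a1, a3, a2, a4}: 1 true — at least one ✓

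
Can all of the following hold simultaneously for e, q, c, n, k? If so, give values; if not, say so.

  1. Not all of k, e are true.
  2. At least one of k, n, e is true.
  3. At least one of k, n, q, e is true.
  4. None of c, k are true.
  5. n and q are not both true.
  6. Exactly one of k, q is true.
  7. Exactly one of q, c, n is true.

e = True; q = True; c = False; n = False; k = False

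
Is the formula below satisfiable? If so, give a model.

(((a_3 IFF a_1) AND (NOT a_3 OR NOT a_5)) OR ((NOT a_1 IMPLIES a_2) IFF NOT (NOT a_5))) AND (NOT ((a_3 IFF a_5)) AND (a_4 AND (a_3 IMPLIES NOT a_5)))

a_1 = False, a_2 = True, a_3 = False, a_4 = True, a_5 = True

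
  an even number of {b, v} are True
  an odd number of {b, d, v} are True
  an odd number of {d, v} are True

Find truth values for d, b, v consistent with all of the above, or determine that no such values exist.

d = True, b = False, v = False

{b, v}: 0 true → even ✓
{b, d, v}: 1 true → odd ✓
{d, v}: 1 true → odd ✓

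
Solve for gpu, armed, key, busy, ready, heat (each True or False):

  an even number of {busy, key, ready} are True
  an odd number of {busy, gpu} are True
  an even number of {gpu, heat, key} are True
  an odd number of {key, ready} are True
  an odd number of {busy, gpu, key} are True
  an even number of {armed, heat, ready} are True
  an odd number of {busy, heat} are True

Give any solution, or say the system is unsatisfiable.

gpu=F, armed=T, key=F, busy=T, ready=T, heat=F

{busy, key, ready}: 2 true → even ✓
{busy, gpu}: 1 true → odd ✓
{gpu, heat, key}: 0 true → even ✓
{key, ready}: 1 true → odd ✓
{busy, gpu, key}: 1 true → odd ✓
{armed, heat, ready}: 2 true → even ✓
{busy, heat}: 1 true → odd ✓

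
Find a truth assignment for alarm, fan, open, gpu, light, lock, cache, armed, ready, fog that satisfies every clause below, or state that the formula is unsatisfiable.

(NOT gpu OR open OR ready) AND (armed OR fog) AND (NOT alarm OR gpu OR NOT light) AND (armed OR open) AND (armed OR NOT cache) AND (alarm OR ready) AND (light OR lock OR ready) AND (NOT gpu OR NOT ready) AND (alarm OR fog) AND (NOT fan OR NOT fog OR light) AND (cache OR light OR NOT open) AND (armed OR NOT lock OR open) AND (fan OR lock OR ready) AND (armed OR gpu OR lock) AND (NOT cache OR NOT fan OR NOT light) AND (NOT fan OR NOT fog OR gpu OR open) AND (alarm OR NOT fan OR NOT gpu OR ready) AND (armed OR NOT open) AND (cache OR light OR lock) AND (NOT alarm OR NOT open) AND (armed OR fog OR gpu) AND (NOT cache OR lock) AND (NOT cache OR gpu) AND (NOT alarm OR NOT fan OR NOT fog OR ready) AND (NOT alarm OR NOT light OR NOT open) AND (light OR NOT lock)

alarm = False; fan = True; open = True; gpu = False; light = True; lock = False; cache = False; armed = True; ready = True; fog = True

Set alarm = False.
  then (alarm OR ready) forces ready = True.
  then (NOT gpu OR NOT ready) forces gpu = False.
  then (alarm OR fog) forces fog = True.
  then (NOT cache OR gpu) forces cache = False.
Set fan = True.
  then (NOT fan OR NOT fog OR light) forces light = True.
  then (NOT fan OR NOT fog OR gpu OR open) forces open = True.
  then (armed OR NOT open) forces armed = True.
Set lock = False.
All clauses satisfied.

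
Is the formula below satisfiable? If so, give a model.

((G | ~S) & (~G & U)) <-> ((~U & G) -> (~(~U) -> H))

H: False, U: True, S: False, G: False

  ((G | ~S) & (~G & U)) <-> ((~U & G) -> (~(~U) -> H)) = True
    (G | ~S) & (~G & U) = True
      G | ~S = True
        ~S = True
      ~G & U = True
        ~G = True
    (~U & G) -> (~(~U) -> H) = True
      ~U & G = False
        ~U = False
      ~(~U) -> H = False
        ~(~U) = True
          ~U = False
The formula evaluates to True.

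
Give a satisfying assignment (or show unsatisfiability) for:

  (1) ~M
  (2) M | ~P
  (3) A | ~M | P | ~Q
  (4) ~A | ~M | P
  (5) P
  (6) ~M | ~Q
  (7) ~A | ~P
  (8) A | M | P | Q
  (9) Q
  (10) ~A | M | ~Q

Case M = True:
  Clause (~M) is falsified — contradiction.
Case M = False:
  (M | ~P) forces P = False.
  Clause (P) is falsified — contradiction.
Both cases fail, so the formula is unsatisfiable.

Unsatisfiable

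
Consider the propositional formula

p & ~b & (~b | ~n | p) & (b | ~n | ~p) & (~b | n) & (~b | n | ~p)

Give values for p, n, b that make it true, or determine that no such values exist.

p = True; n = False; b = False

Unit clause (p) forces p = True.
Unit clause (~b) forces b = False.
In (b | ~n | ~p) only ~n is left, so n = False.
Check each clause:
  (p): p holds.
  (~b): ~b holds.
  (~b | ~n | p): ~b holds.
  (b | ~n | ~p): ~n holds.
  (~b | n): ~b holds.
  (~b | n | ~p): ~b holds.
All clauses satisfied.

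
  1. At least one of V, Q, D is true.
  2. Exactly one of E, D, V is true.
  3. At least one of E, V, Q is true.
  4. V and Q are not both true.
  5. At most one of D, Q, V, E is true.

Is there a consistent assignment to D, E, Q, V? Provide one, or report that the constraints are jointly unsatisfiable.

D: False, E: False, Q: False, V: True

  (1) {V, Q, D}: 1 true — at least one ✓
  (2) {E, D, V}: 1 true — exactly one ✓
  (3) {E, V, Q}: 1 true — at least one ✓
  (4) V=T, Q=F — not both ✓
  (5) {D, Q, V, E}: 1 true — at most one ✓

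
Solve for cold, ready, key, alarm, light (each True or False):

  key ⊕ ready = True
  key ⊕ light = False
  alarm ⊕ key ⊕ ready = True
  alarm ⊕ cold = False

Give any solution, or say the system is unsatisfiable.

cold = False, ready = False, key = True, alarm = False, light = True

key ⊕ ready = T ⊕ F = True ✓
key ⊕ light = T ⊕ T = False ✓
alarm ⊕ key ⊕ ready = F ⊕ T ⊕ F = True ✓
alarm ⊕ cold = F ⊕ F = False ✓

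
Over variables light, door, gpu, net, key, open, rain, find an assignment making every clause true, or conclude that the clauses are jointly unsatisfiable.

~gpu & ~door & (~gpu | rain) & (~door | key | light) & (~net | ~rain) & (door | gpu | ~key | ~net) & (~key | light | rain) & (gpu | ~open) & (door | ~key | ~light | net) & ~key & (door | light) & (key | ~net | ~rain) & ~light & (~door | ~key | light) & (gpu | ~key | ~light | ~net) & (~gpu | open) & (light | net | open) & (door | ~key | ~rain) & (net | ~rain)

No satisfying assignment exists.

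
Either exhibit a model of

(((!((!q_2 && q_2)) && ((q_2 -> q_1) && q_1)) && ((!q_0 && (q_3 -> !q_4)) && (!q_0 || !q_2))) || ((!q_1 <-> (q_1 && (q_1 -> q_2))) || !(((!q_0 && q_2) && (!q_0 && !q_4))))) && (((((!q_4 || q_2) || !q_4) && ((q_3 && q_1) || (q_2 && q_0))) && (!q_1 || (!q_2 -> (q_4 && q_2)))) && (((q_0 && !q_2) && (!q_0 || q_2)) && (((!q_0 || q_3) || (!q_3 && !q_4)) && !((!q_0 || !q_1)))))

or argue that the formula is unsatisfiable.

Case q_2 = True: the conjunct !q_2 is False.
Case q_2 = False: the formula simplifies to (((!q_4 || !q_4) && (q_3 && q_1)) && !q_1) && ((q_0 && !q_0) && (((!q_0 || q_3) || (!q_3 && !q_4)) && !((!q_0 || !q_1)))).
  q_0 = True: the conjunct !q_0 is False.
  q_0 = False: the conjunct q_0 is False.
Both cases fail — unsatisfiable.

Unsatisfiable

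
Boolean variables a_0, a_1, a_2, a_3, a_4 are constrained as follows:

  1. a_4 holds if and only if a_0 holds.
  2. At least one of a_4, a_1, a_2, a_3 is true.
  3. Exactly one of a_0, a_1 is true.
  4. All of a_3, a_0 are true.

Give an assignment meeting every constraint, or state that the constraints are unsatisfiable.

a_0: True, a_1: False, a_2: False, a_3: True, a_4: True

  (1) a_4=T, a_0=T — same ✓
  (2) {a_4, a_1, a_2, a_3}: 2 true — at least one ✓
  (3) {a_0, a_1}: 1 true — exactly one ✓
  (4) {a_3, a_0}: all 2 true ✓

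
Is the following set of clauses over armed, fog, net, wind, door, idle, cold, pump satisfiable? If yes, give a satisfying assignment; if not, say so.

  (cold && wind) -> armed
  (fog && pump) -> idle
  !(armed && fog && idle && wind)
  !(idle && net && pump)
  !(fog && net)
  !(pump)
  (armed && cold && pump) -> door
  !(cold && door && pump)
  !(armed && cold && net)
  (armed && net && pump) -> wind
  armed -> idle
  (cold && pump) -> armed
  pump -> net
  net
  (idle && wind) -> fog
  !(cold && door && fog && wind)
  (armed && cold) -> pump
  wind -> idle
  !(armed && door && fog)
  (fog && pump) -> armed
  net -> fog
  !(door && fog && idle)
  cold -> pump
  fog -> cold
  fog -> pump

Case net = True:
  (!pump) forces pump = False.
  (!cold || pump) forces cold = False.
  (!fog || pump) forces fog = False.
  Clause (fog || !net) is falsified — contradiction.
Case net = False:
  Clause (net) is falsified — contradiction.
Both cases fail, so the formula is unsatisfiable.

UNSATISFIABLE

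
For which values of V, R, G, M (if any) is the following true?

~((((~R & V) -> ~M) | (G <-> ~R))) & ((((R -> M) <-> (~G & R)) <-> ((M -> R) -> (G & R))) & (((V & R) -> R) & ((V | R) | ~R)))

No satisfying assignment exists.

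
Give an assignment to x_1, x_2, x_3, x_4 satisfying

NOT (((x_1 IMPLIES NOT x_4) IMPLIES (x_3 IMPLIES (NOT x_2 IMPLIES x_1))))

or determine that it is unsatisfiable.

x_1=F, x_2=F, x_3=T, x_4=T

  NOT (((x_1 IMPLIES NOT x_4) IMPLIES (x_3 IMPLIES (NOT x_2 IMPLIES x_1)))) = True
    (x_1 IMPLIES NOT x_4) IMPLIES (x_3 IMPLIES (NOT x_2 IMPLIES x_1)) = False
      x_1 IMPLIES NOT x_4 = True
        NOT x_4 = False
      x_3 IMPLIES (NOT x_2 IMPLIES x_1) = False
        NOT x_2 IMPLIES x_1 = False
          NOT x_2 = True
The formula evaluates to True.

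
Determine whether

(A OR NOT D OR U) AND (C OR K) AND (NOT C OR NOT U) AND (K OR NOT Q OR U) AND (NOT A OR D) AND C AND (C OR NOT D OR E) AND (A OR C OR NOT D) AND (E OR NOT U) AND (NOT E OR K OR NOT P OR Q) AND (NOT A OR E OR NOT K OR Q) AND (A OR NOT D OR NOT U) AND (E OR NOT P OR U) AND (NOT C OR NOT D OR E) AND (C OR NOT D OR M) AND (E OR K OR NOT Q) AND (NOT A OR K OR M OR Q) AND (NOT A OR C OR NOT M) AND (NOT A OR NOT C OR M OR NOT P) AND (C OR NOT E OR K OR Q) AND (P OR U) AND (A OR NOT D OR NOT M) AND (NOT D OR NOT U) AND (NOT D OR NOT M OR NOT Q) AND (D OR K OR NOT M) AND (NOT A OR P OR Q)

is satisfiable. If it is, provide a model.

Unit clause (C) forces C = True.
In (NOT C OR NOT U) only NOT U is left, so U = False.
In (P OR U) only P is left, so P = True.
In (E OR NOT P OR U) only E is left, so E = True.
Set A = False.
  then (A OR NOT D OR U) forces D = False.
Set M = True.
  then (D OR K OR NOT M) forces K = True.
Set Q = True.
All clauses satisfied.

U=F; P=T; C=T; A=F; M=T; E=T; Q=T; K=T; D=F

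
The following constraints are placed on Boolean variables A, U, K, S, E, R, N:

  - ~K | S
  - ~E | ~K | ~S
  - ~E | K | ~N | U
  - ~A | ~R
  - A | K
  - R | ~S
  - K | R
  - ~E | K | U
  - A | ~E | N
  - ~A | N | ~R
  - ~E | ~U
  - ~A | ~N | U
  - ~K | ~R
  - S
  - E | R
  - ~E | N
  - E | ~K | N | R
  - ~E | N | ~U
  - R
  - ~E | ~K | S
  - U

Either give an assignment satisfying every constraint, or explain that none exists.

Case R = True:
  (~A | ~R) forces A = False.
  (A | K) forces K = True.
  Clause (~K | ~R) is falsified — contradiction.
Case R = False:
  Clause (R) is falsified — contradiction.
Both cases fail, so the formula is unsatisfiable.

The formula is unsatisfiable.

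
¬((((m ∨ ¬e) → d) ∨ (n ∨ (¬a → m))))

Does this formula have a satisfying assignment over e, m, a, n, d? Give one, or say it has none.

e = False; m = False; a = False; n = False; d = False

  ¬((((m ∨ ¬e) → d) ∨ (n ∨ (¬a → m)))) = True
    ((m ∨ ¬e) → d) ∨ (n ∨ (¬a → m)) = False
      (m ∨ ¬e) → d = False
        m ∨ ¬e = True
          ¬e = True
      n ∨ (¬a → m) = False
        ¬a → m = False
          ¬a = True
The formula evaluates to True.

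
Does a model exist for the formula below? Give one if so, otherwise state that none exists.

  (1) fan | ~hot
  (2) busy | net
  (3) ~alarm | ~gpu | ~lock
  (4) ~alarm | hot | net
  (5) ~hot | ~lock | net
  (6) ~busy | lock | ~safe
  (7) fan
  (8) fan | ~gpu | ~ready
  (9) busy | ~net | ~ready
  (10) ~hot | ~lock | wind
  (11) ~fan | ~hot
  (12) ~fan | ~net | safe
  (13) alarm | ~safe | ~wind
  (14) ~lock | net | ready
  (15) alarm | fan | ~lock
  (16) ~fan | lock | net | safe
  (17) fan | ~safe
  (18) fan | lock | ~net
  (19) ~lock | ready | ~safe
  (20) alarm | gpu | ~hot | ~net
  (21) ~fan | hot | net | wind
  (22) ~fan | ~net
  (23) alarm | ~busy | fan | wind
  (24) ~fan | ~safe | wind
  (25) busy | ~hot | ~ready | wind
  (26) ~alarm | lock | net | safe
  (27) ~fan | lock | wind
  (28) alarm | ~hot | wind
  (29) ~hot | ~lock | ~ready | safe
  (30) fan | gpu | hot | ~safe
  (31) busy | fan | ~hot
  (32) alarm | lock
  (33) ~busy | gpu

wind: True, hot: False, alarm: False, safe: False, gpu: True, fan: True, lock: True, ready: True, busy: True, net: False

Unit clause (fan) forces fan = True.
In (~fan | ~hot) only ~hot is left, so hot = False.
In (~fan | ~net) only ~net is left, so net = False.
In (busy | net) only busy is left, so busy = True.
In (~alarm | hot | net) only ~alarm is left, so alarm = False.
In (~fan | hot | net | wind) only wind is left, so wind = True.
In (alarm | lock) only lock is left, so lock = True.
In (~busy | gpu) only gpu is left, so gpu = True.
In (alarm | ~safe | ~wind) only ~safe is left, so safe = False.
In (~lock | net | ready) only ready is left, so ready = True.
All clauses satisfied.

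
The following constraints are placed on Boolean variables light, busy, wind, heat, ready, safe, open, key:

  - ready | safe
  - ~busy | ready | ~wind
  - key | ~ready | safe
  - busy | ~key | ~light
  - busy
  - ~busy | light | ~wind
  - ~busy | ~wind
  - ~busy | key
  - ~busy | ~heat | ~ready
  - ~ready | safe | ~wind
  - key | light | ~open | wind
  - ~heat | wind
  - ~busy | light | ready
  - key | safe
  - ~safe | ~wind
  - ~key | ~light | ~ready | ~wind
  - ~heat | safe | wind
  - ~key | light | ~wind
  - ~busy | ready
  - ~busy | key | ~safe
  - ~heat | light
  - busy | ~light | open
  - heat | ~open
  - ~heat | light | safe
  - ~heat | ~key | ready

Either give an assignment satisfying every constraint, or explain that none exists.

Unit clause (busy) forces busy = True.
In (~busy | ~wind) only ~wind is left, so wind = False.
In (~busy | key) only key is left, so key = True.
In (~heat | wind) only ~heat is left, so heat = False.
In (~busy | ready) only ready is left, so ready = True.
In (heat | ~open) only ~open is left, so open = False.
Set light = False.
Set safe = False.
All clauses satisfied.

light=F; busy=T; wind=F; heat=F; ready=T; safe=F; open=F; key=T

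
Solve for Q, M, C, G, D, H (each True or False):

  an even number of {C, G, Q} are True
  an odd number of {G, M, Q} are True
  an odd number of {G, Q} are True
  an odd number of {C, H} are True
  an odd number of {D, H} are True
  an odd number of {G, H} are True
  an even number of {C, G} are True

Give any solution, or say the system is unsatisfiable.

Q=F; M=F; C=T; G=T; D=T; H=F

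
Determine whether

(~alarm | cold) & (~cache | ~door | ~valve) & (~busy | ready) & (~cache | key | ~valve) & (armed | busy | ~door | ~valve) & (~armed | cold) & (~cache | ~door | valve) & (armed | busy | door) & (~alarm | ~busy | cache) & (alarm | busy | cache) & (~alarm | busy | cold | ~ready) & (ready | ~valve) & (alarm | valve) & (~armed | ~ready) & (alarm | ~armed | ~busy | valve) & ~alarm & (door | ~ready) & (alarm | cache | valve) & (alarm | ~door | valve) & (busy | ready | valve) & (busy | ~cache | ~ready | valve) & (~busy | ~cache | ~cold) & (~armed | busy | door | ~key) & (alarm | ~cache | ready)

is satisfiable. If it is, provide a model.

Unit clause (~alarm) forces alarm = False.
In (alarm | valve) only valve is left, so valve = True.
In (ready | ~valve) only ready is left, so ready = True.
In (~armed | ~ready) only ~armed is left, so armed = False.
In (door | ~ready) only door is left, so door = True.
In (~cache | ~door | ~valve) only ~cache is left, so cache = False.
In (armed | busy | ~door | ~valve) only busy is left, so busy = True.
Set cold = False.
Set key = True.
All clauses satisfied.

cold = False, alarm = False, key = True, door = True, valve = True, armed = False, cache = False, ready = True, busy = True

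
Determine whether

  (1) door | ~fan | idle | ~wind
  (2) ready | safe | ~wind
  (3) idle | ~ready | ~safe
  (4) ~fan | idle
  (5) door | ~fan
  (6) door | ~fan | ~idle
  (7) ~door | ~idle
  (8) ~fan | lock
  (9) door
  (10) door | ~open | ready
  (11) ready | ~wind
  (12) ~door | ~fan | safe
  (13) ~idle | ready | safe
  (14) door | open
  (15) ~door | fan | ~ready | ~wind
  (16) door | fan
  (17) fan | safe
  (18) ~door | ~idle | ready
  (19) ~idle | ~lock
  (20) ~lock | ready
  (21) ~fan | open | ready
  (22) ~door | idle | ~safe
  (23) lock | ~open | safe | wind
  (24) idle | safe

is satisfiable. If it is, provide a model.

Case door = True:
  (~door | ~idle) forces idle = False.
  (~fan | idle) forces fan = False.
  (fan | safe) forces safe = True.
  Clause (~door | idle | ~safe) is falsified — contradiction.
Case door = False:
  Clause (door) is falsified — contradiction.
Both cases fail, so the formula is unsatisfiable.

No satisfying assignment exists.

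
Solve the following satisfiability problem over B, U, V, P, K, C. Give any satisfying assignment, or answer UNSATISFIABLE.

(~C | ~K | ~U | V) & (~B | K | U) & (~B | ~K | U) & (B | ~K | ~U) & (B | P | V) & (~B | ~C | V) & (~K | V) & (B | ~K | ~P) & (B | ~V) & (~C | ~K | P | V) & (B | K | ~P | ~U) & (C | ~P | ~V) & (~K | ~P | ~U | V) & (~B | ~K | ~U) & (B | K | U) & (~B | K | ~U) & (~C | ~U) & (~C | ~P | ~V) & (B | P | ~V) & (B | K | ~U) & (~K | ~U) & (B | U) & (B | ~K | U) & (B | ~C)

Case U = True:
  (~C | ~U) forces C = False.
  (~K | ~U) forces K = False.
  (~B | K | ~U) forces B = False.
  Clause (B | K | ~U) is falsified — contradiction.
Case U = False:
  (B | U) forces B = True.
  (~B | K | U) forces K = True.
  Clause (~B | ~K | U) is falsified — contradiction.
Both cases fail, so the formula is unsatisfiable.

The formula is unsatisfiable.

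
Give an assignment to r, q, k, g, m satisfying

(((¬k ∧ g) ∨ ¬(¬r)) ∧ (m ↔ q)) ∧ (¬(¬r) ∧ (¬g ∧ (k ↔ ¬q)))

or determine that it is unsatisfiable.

r: True; q: True; k: False; g: False; m: True

  ((¬k ∧ g) ∨ ¬(¬r)) ∧ (m ↔ q) = True
    (¬k ∧ g) ∨ ¬(¬r) = True
      ¬k ∧ g = False
        ¬k = True
      ¬(¬r) = True
        ¬r = False
    m ↔ q = True
  ¬(¬r) ∧ (¬g ∧ (k ↔ ¬q)) = True
    ¬(¬r) = True
      ¬r = False
    ¬g ∧ (k ↔ ¬q) = True
      ¬g = True
      k ↔ ¬q = True
        ¬q = False
Both conjuncts True, so the formula holds.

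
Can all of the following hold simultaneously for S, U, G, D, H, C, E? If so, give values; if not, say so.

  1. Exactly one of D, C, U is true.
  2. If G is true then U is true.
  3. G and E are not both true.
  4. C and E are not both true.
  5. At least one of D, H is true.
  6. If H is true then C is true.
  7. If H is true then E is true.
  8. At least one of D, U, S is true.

S = True, U = False, G = False, D = True, H = False, C = False, E = True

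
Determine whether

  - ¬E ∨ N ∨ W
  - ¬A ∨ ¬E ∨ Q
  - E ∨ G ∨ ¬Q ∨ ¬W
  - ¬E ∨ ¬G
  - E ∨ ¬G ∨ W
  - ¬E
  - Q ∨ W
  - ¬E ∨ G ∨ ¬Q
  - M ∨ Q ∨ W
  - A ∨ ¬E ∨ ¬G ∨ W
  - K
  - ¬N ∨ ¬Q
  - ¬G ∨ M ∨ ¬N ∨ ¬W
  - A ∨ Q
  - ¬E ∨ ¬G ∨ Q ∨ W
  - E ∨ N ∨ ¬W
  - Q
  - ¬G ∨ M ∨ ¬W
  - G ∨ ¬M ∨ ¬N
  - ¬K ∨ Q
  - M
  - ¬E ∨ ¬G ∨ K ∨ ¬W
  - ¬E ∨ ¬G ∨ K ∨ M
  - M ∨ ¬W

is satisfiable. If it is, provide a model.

W = False; N = False; A = False; M = True; G = False; E = False; Q = True; K = True

Unit clause (¬E) forces E = False.
Unit clause (K) forces K = True.
Unit clause (Q) forces Q = True.
Unit clause (M) forces M = True.
In (¬N ∨ ¬Q) only ¬N is left, so N = False.
In (E ∨ N ∨ ¬W) only ¬W is left, so W = False.
In (E ∨ ¬G ∨ W) only ¬G is left, so G = False.
Set A = False.
All clauses satisfied.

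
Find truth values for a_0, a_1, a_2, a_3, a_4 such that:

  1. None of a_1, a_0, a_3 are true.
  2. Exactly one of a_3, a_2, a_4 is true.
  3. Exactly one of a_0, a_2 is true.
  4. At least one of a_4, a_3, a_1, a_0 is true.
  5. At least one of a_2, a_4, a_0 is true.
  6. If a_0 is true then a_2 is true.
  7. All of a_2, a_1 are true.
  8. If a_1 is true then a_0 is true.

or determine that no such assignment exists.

No satisfying assignment exists.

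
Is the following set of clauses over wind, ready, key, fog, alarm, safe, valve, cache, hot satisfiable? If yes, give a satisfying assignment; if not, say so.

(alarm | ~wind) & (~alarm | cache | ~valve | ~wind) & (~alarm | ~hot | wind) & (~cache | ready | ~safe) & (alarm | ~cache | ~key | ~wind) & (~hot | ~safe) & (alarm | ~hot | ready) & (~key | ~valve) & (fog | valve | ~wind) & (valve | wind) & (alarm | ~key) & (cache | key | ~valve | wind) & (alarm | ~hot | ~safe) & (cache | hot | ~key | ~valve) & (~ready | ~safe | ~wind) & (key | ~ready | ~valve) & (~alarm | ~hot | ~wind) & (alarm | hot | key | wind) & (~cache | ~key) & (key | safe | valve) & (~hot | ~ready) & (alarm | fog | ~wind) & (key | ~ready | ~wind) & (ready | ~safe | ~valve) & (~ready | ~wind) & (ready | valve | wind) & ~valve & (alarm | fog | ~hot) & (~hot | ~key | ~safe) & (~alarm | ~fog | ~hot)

wind = True, ready = False, key = False, fog = True, alarm = True, safe = True, valve = False, cache = False, hot = False

Unit clause (~valve) forces valve = False.
In (valve | wind) only wind is left, so wind = True.
In (~ready | ~wind) only ~ready is left, so ready = False.
In (alarm | ~wind) only alarm is left, so alarm = True.
In (fog | valve | ~wind) only fog is left, so fog = True.
In (~alarm | ~hot | ~wind) only ~hot is left, so hot = False.
Set key = False.
  then (key | safe | valve) forces safe = True.
  then (~cache | ready | ~safe) forces cache = False.
All clauses satisfied.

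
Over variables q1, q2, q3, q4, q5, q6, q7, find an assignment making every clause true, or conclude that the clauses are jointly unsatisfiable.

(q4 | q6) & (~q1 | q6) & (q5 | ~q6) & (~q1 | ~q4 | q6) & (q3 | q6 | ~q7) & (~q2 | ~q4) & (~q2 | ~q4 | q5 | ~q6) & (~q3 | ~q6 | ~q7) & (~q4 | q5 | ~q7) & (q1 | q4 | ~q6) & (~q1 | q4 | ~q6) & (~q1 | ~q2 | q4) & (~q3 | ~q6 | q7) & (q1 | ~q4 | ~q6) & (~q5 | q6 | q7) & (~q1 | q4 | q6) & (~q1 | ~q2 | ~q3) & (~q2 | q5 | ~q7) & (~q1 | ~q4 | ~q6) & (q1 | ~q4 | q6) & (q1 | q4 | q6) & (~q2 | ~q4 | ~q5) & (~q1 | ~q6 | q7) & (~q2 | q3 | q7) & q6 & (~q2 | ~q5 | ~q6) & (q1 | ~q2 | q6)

The formula is unsatisfiable.

Case q1 = True:
  (~q1 | q6) forces q6 = True.
  (q5 | ~q6) forces q5 = True.
  (~q1 | q4 | ~q6) forces q4 = True.
  Clause (~q1 | ~q4 | ~q6) is falsified — contradiction.
Case q1 = False:
  (q6) forces q6 = True.
  (q5 | ~q6) forces q5 = True.
  (q1 | q4 | ~q6) forces q4 = True.
  Clause (q1 | ~q4 | ~q6) is falsified — contradiction.
Both cases fail, so the formula is unsatisfiable.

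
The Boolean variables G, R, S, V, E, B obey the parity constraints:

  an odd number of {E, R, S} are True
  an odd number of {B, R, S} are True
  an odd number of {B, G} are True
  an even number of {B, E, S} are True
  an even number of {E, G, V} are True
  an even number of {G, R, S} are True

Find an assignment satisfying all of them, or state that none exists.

G=T; R=T; S=F; V=T; E=F; B=F

{E, R, S}: 1 true → odd ✓
{B, R, S}: 1 true → odd ✓
{B, G}: 1 true → odd ✓
{B, E, S}: 0 true → even ✓
{E, G, V}: 2 true → even ✓
{G, R, S}: 2 true → even ✓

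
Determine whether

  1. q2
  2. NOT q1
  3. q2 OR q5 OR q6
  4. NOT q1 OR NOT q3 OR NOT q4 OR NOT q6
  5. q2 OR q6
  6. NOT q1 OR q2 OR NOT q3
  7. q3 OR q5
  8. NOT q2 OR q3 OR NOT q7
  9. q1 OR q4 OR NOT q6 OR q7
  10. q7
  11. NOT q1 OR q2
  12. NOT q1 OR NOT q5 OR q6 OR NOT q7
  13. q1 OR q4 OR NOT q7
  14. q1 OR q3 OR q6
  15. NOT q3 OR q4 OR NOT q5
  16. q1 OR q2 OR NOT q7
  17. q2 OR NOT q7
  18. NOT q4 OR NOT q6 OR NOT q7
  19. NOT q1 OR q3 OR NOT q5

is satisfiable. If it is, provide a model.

q1 = False; q2 = True; q3 = True; q4 = True; q5 = True; q6 = False; q7 = True

Unit clause (q2) forces q2 = True.
Unit clause (NOT q1) forces q1 = False.
Unit clause (q7) forces q7 = True.
In (q1 OR q4 OR NOT q7) only q4 is left, so q4 = True.
In (NOT q4 OR NOT q6 OR NOT q7) only NOT q6 is left, so q6 = False.
In (NOT q2 OR q3 OR NOT q7) only q3 is left, so q3 = True.
Set q5 = True.
All clauses satisfied.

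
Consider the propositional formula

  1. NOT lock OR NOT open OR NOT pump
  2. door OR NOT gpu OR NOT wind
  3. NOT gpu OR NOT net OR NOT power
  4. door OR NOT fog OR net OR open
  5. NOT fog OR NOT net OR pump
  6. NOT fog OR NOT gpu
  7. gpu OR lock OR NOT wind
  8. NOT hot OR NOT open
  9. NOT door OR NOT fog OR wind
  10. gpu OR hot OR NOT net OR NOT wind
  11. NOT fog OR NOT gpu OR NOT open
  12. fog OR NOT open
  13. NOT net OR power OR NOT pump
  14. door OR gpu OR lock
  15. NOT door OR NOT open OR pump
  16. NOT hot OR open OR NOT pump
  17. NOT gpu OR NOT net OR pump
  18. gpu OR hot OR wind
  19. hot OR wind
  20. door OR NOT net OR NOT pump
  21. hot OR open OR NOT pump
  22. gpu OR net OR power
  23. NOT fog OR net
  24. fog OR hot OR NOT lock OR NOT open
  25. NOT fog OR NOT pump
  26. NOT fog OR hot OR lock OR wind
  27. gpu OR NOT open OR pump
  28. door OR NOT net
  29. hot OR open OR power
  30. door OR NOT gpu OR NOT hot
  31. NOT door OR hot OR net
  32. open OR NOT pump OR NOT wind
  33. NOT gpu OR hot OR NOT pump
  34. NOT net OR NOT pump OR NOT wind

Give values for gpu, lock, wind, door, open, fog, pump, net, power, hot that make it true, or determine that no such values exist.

Set gpu = False.
Set lock = True.
Set wind = True.
Set door = True.
Try open = True:
  (NOT lock OR NOT open OR NOT pump) forces pump = False.
  clause (NOT door OR NOT open OR pump) is falsified — backtrack.
So open = False.
  then (open OR NOT pump OR NOT wind) forces pump = False.
Try fog = True:
  (NOT fog OR NOT net OR pump) forces net = False.
  clause (NOT fog OR net) is falsified — backtrack.
So fog = False.
Set net = False.
  then (gpu OR net OR power) forces power = True.
  then (NOT door OR hot OR net) forces hot = True.
All clauses satisfied.

gpu: False, lock: True, wind: True, door: True, open: False, fog: False, pump: False, net: False, power: True, hot: True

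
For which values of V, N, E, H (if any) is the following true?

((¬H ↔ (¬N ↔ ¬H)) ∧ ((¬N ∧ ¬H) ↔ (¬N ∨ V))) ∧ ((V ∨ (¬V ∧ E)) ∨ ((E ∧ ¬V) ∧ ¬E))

V = True; N = False; E = True; H = False

  (¬H ↔ (¬N ↔ ¬H)) ∧ ((¬N ∧ ¬H) ↔ (¬N ∨ V)) = True
    ¬H ↔ (¬N ↔ ¬H) = True
      ¬H = True
      ¬N ↔ ¬H = True
        ¬N = True
        ¬H = True
    (¬N ∧ ¬H) ↔ (¬N ∨ V) = True
      ¬N ∧ ¬H = True
        ¬N = True
        ¬H = True
      ¬N ∨ V = True
        ¬N = True
  (V ∨ (¬V ∧ E)) ∨ ((E ∧ ¬V) ∧ ¬E) = True
    V ∨ (¬V ∧ E) = True
      ¬V ∧ E = False
        ¬V = False
    (E ∧ ¬V) ∧ ¬E = False
      E ∧ ¬V = False
        ¬V = False
      ¬E = False
Both conjuncts True, so the formula holds.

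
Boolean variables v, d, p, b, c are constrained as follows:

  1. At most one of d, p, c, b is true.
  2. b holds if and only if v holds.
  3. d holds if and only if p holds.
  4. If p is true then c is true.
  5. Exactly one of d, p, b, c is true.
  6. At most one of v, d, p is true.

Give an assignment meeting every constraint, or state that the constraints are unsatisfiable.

v: False; d: False; p: False; b: False; c: True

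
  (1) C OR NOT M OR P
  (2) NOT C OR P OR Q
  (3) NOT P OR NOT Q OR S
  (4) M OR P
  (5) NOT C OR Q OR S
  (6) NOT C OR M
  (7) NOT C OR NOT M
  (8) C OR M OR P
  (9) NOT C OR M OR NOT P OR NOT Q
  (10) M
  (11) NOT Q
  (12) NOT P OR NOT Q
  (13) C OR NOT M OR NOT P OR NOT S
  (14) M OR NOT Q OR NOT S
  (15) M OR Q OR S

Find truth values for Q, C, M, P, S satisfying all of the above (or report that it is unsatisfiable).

Unit clause (M) forces M = True.
Unit clause (NOT Q) forces Q = False.
In (NOT C OR NOT M) only NOT C is left, so C = False.
In (C OR NOT M OR P) only P is left, so P = True.
In (C OR NOT M OR NOT P OR NOT S) only NOT S is left, so S = False.
All clauses satisfied.

Q = False, C = False, M = True, P = True, S = False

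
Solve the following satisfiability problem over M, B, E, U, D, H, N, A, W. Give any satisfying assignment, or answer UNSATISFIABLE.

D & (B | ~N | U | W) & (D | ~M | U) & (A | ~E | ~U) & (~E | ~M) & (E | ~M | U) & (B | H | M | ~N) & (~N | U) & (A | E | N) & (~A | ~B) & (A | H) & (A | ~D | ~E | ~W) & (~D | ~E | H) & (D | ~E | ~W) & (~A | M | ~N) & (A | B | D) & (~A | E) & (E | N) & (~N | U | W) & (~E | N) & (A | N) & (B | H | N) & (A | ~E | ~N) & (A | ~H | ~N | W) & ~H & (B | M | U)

Unsatisfiable

Case D = True:
  (~H) forces H = False.
  (A | H) forces A = True.
  (~A | ~B) forces B = False.
  (~D | ~E | H) forces E = False.
  Clause (~A | E) is falsified — contradiction.
Case D = False:
  Clause (D) is falsified — contradiction.
Both cases fail, so the formula is unsatisfiable.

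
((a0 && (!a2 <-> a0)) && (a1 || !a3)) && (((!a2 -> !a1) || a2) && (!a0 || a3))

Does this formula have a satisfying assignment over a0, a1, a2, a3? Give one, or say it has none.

Case a0 = True: the formula simplifies to (!a2 && (a1 || !a3)) && (((!a2 -> !a1) || a2) && a3).
  a2 = True: the conjunct !a2 is False.
  a2 = False: simplifies to (a1 || !a3) && (!a1 && a3).
    a1 = True: the conjunct !a1 is False.
    a1 = False: simplifies to !a3 && a3.
      a3 = True: the conjunct !a3 is False.
      a3 = False: the conjunct a3 is False.
Case a0 = False: the conjunct a0 is False.
Both cases fail — unsatisfiable.

The formula is unsatisfiable.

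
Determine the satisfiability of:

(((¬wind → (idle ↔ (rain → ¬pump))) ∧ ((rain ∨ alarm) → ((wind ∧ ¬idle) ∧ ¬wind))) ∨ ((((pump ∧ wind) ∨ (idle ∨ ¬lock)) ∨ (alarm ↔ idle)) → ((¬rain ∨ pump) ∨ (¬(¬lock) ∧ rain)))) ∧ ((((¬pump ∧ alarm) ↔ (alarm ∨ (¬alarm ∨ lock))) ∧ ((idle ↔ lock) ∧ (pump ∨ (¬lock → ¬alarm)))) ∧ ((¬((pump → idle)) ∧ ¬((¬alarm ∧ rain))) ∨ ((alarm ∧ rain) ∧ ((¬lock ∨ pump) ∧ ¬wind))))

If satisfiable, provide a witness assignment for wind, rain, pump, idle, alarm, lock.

Case alarm = True: the formula simplifies to (((¬wind → (idle ↔ (rain → ¬pump))) ∧ ((wind ∧ ¬idle) ∧ ¬wind)) ∨ ((((pump ∧ wind) ∨ (idle ∨ ¬lock)) ∨ idle) → ((¬rain ∨ pump) ∨ (¬(¬lock) ∧ rain)))) ∧ ((¬pump ∧ ((idle ↔ lock) ∧ (pump ∨ lock))) ∧ (¬((pump → idle)) ∨ (rain ∧ ((¬lock ∨ pump) ∧ ¬wind)))).
  pump = True: the conjunct ¬pump is False.
  pump = False: simplifies to (((¬wind → idle) ∧ ((wind ∧ ¬idle) ∧ ¬wind)) ∨ (((idle ∨ ¬lock) ∨ idle) → (¬rain ∨ (¬(¬lock) ∧ rain)))) ∧ (((idle ↔ lock) ∧ lock) ∧ (rain ∧ (¬lock ∧ ¬wind))).
    lock = True: the conjunct ¬lock is False.
    lock = False: the conjunct lock is False.
Case alarm = False: the conjunct (¬pump ∧ alarm) ↔ (alarm ∨ (¬alarm ∨ lock)) becomes (¬pump ∧ False) ↔ (False ∨ True) = False.
Both cases fail — unsatisfiable.

Unsatisfiable — no assignment works.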